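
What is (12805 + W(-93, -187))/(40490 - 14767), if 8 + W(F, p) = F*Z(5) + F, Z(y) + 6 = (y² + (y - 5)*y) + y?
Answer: 10472/25723 ≈ 0.40711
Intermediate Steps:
Z(y) = -6 + y + y² + y*(-5 + y) (Z(y) = -6 + ((y² + (y - 5)*y) + y) = -6 + ((y² + (-5 + y)*y) + y) = -6 + ((y² + y*(-5 + y)) + y) = -6 + (y + y² + y*(-5 + y)) = -6 + y + y² + y*(-5 + y))
W(F, p) = -8 + 25*F (W(F, p) = -8 + (F*(-6 - 4*5 + 2*5²) + F) = -8 + (F*(-6 - 20 + 2*25) + F) = -8 + (F*(-6 - 20 + 50) + F) = -8 + (F*24 + F) = -8 + (24*F + F) = -8 + 25*F)
(12805 + W(-93, -187))/(40490 - 14767) = (12805 + (-8 + 25*(-93)))/(40490 - 14767) = (12805 + (-8 - 2325))/25723 = (12805 - 2333)*(1/25723) = 10472*(1/25723) = 10472/25723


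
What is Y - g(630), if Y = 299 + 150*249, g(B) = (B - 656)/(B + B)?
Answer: 23718883/630 ≈ 37649.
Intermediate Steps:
g(B) = (-656 + B)/(2*B) (g(B) = (-656 + B)/((2*B)) = (-656 + B)*(1/(2*B)) = (-656 + B)/(2*B))
Y = 37649 (Y = 299 + 37350 = 37649)
Y - g(630) = 37649 - (-656 + 630)/(2*630) = 37649 - (-26)/(2*630) = 37649 - 1*(-13/630) = 37649 + 13/630 = 23718883/630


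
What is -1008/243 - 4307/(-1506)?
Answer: -17461/13554 ≈ -1.2883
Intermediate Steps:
-1008/243 - 4307/(-1506) = -1008*1/243 - 4307*(-1/1506) = -112/27 + 4307/1506 = -17461/13554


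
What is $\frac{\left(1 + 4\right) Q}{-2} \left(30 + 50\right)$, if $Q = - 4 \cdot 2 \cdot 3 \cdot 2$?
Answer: $9600$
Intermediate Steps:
$Q = -48$ ($Q = \left(-4\right) 6 \cdot 2 = \left(-24\right) 2 = -48$)
$\frac{\left(1 + 4\right) Q}{-2} \left(30 + 50\right) = \frac{\left(1 + 4\right) \left(-48\right)}{-2} \left(30 + 50\right) = 5 \left(-48\right) \left(- \frac{1}{2}\right) 80 = \left(-240\right) \left(- \frac{1}{2}\right) 80 = 120 \cdot 80 = 9600$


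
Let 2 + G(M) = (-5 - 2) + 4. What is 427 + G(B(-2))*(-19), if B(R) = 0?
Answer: 522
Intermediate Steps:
G(M) = -5 (G(M) = -2 + ((-5 - 2) + 4) = -2 + (-7 + 4) = -2 - 3 = -5)
427 + G(B(-2))*(-19) = 427 - 5*(-19) = 427 + 95 = 522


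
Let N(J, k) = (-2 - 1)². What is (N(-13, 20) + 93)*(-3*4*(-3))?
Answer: 3672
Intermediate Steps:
N(J, k) = 9 (N(J, k) = (-3)² = 9)
(N(-13, 20) + 93)*(-3*4*(-3)) = (9 + 93)*(-3*4*(-3)) = 102*(-12*(-3)) = 102*36 = 3672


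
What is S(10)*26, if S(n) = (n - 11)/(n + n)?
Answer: -13/10 ≈ -1.3000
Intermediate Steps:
S(n) = (-11 + n)/(2*n) (S(n) = (-11 + n)/((2*n)) = (-11 + n)*(1/(2*n)) = (-11 + n)/(2*n))
S(10)*26 = ((½)*(-11 + 10)/10)*26 = ((½)*(⅒)*(-1))*26 = -1/20*26 = -13/10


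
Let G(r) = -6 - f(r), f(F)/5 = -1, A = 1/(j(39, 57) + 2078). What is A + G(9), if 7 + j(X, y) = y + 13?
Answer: -2140/2141 ≈ -0.99953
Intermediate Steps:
j(X, y) = 6 + y (j(X, y) = -7 + (y + 13) = -7 + (13 + y) = 6 + y)
A = 1/2141 (A = 1/((6 + 57) + 2078) = 1/(63 + 2078) = 1/2141 ≈ 0.00046707)
f(F) = -5 (f(F) = 5*(-1) = -5)
G(r) = -1 (G(r) = -6 - 1*(-5) = -6 + 5 = -1)
A + G(9) = 1/2141 - 1 = -2140/2141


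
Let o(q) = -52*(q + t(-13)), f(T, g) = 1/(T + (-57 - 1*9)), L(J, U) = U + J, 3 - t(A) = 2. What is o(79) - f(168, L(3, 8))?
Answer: -424321/102 ≈ -4160.0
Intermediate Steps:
t(A) = 1 (t(A) = 3 - 1*2 = 3 - 2 = 1)
L(J, U) = J + U
f(T, g) = 1/(-66 + T) (f(T, g) = 1/(T + (-57 - 9)) = 1/(T - 66) = 1/(-66 + T))
o(q) = -52 - 52*q (o(q) = -52*(q + 1) = -52*(1 + q) = -52 - 52*q)
o(79) - f(168, L(3, 8)) = (-52 - 52*79) - 1/(-66 + 168) = (-52 - 4108) - 1/102 = -4160 - 1*1/102 = -4160 - 1/102 = -424321/102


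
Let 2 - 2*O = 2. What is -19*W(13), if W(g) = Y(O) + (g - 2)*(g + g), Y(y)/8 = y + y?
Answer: -5434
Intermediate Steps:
O = 0 (O = 1 - ½*2 = 1 - 1 = 0)
Y(y) = 16*y (Y(y) = 8*(y + y) = 8*(2*y) = 16*y)
W(g) = 2*g*(-2 + g) (W(g) = 16*0 + (g - 2)*(g + g) = 0 + (-2 + g)*(2*g) = 0 + 2*g*(-2 + g) = 2*g*(-2 + g))
-19*W(13) = -38*13*(-2 + 13) = -38*13*11 = -19*286 = -5434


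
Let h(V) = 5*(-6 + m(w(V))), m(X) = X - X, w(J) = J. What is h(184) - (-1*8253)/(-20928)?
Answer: -212031/6976 ≈ -30.394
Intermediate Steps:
m(X) = 0
h(V) = -30 (h(V) = 5*(-6 + 0) = 5*(-6) = -30)
h(184) - (-1*8253)/(-20928) = -30 - (-1*8253)/(-20928) = -30 - (-8253)*(-1)/20928 = -30 - 1*2751/6976 = -30 - 2751/6976 = -212031/6976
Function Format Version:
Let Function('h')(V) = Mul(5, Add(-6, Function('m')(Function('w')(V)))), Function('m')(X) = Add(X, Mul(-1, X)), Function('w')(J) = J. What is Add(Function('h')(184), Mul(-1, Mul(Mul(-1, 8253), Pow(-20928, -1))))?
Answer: Rational(-212031, 6976) ≈ -30.394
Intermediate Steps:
Function('m')(X) = 0
Function('h')(V) = -30 (Function('h')(V) = Mul(5, Add(-6, 0)) = Mul(5, -6) = -30)
Add(Function('h')(184), Mul(-1, Mul(Mul(-1, 8253), Pow(-20928, -1)))) = Add(-30, Mul(-1, Mul(Mul(-1, 8253), Pow(-20928, -1)))) = Add(-30, Mul(-1, Mul(-8253, Rational(-1, 20928)))) = Add(-30, Mul(-1, Rational(2751, 6976))) = Add(-30, Rational(-2751, 6976)) = Rational(-212031, 6976)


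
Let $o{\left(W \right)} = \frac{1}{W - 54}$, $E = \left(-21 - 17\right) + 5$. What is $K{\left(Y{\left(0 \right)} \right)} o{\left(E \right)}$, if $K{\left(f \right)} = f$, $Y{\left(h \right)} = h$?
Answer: $0$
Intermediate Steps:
$E = -33$ ($E = -38 + 5 = -33$)
$o{\left(W \right)} = \frac{1}{-54 + W}$
$K{\left(Y{\left(0 \right)} \right)} o{\left(E \right)} = \frac{0}{-54 - 33} = \frac{0}{-87} = 0 \left(- \frac{1}{87}\right) = 0$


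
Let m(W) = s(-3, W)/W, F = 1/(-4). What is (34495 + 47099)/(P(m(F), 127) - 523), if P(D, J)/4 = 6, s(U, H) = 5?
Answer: -81594/499 ≈ -163.52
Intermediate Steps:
F = -1/4 ≈ -0.25000
m(W) = 5/W
P(D, J) = 24 (P(D, J) = 4*6 = 24)
(34495 + 47099)/(P(m(F), 127) - 523) = (34495 + 47099)/(24 - 523) = 81594/(-499) = 81594*(-1/499) = -81594/499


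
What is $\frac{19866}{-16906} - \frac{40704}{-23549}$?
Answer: $\frac{110158695}{199059697} \approx 0.5534$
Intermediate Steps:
$\frac{19866}{-16906} - \frac{40704}{-23549} = 19866 \left(- \frac{1}{16906}\right) - - \frac{40704}{23549} = - \frac{9933}{8453} + \frac{40704}{23549} = \frac{110158695}{199059697}$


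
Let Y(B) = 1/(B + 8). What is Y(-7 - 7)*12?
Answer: -2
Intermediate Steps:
Y(B) = 1/(8 + B)
Y(-7 - 7)*12 = 12/(8 + (-7 - 7)) = 12/(8 - 14) = 12/(-6) = -⅙*12 = -2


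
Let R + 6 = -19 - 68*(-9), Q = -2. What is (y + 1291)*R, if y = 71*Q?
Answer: 674463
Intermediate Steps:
y = -142 (y = 71*(-2) = -142)
R = 587 (R = -6 + (-19 - 68*(-9)) = -6 + (-19 + 612) = -6 + 593 = 587)
(y + 1291)*R = (-142 + 1291)*587 = 1149*587 = 674463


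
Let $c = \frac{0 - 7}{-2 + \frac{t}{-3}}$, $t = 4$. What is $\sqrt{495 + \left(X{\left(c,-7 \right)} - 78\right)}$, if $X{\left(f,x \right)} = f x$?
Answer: $\frac{3 \sqrt{4470}}{10} \approx 20.057$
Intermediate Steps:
$c = \frac{21}{10}$ ($c = \frac{0 - 7}{-2 + \frac{4}{-3}} = - \frac{7}{-2 + 4 \left(- \frac{1}{3}\right)} = - \frac{7}{-2 - \frac{4}{3}} = - \frac{7}{- \frac{10}{3}} = \left(-7\right) \left(- \frac{3}{10}\right) = \frac{21}{10} \approx 2.1$)
$\sqrt{495 + \left(X{\left(c,-7 \right)} - 78\right)} = \sqrt{495 + \left(\frac{21}{10} \left(-7\right) - 78\right)} = \sqrt{495 - \frac{927}{10}} = \sqrt{\frac{4023}{10}} = \frac{3 \sqrt{4470}}{10}$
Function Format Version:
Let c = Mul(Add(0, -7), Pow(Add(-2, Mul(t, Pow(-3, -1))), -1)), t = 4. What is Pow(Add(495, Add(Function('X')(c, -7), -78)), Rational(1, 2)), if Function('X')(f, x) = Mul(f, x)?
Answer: Mul(Rational(3, 10), Pow(4470, Rational(1, 2))) ≈ 20.057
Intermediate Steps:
c = Rational(21, 10) (c = Mul(Add(0, -7), Pow(Add(-2, Mul(4, Pow(-3, -1))), -1)) = Mul(-7, Pow(Add(-2, Mul(4, Rational(-1, 3))), -1)) = Mul(-7, Pow(Add(-2, Rational(-4, 3)), -1)) = Mul(-7, Pow(Rational(-10, 3), -1)) = Mul(-7, Rational(-3, 10)) = Rational(21, 10) ≈ 2.1000)
Pow(Add(495, Add(Function('X')(c, -7), -78)), Rational(1, 2)) = Pow(Add(495, Add(Mul(Rational(21, 10), -7), -78)), Rational(1, 2)) = Pow(Add(495, Add(Rational(-147, 10), -78)), Rational(1, 2)) = Pow(Add(495, Rational(-927, 10)), Rational(1, 2)) = Pow(Rational(4023, 10), Rational(1, 2)) = Mul(Rational(3, 10), Pow(4470, Rational(1, 2)))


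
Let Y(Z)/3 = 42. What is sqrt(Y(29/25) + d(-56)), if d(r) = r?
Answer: sqrt(70) ≈ 8.3666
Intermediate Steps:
Y(Z) = 126 (Y(Z) = 3*42 = 126)
sqrt(Y(29/25) + d(-56)) = sqrt(126 - 56) = sqrt(70)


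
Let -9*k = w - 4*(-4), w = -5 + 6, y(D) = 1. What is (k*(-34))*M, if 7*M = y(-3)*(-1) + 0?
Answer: -578/63 ≈ -9.1746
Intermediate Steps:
w = 1
k = -17/9 (k = -(1 - 4*(-4))/9 = -(1 + 16)/9 = -⅑*17 = -17/9 ≈ -1.8889)
M = -⅐ (M = (1*(-1) + 0)/7 = (-1 + 0)/7 = (⅐)*(-1) = -⅐ ≈ -0.14286)
(k*(-34))*M = -17/9*(-34)*(-⅐) = (578/9)*(-⅐) = -578/63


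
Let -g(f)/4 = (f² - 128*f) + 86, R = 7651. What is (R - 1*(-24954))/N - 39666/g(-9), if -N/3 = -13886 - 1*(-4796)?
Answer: 31342895/3596913 ≈ 8.7138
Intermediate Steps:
N = 27270 (N = -3*(-13886 - 1*(-4796)) = -3*(-13886 + 4796) = -3*(-9090) = 27270)
g(f) = -344 - 4*f² + 512*f (g(f) = -4*((f² - 128*f) + 86) = -4*(86 + f² - 128*f) = -344 - 4*f² + 512*f)
(R - 1*(-24954))/N - 39666/g(-9) = (7651 - 1*(-24954))/27270 - 39666/(-344 - 4*(-9)² + 512*(-9)) = (7651 + 24954)*(1/27270) - 39666/(-344 - 4*81 - 4608) = 32605*(1/27270) - 39666/(-344 - 324 - 4608) = 6521/5454 - 39666/(-5276) = 6521/5454 - 39666*(-1/5276) = 6521/5454 + 19833/2638 = 31342895/3596913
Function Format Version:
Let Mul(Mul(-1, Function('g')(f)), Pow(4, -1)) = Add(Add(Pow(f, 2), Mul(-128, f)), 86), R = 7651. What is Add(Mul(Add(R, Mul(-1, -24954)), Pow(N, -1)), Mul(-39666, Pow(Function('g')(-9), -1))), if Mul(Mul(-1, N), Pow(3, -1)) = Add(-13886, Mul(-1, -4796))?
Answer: Rational(31342895, 3596913) ≈ 8.7138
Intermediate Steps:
N = 27270 (N = Mul(-3, Add(-13886, Mul(-1, -4796))) = Mul(-3, Add(-13886, 4796)) = Mul(-3, -9090) = 27270)
Function('g')(f) = Add(-344, Mul(-4, Pow(f, 2)), Mul(512, f)) (Function('g')(f) = Mul(-4, Add(Add(Pow(f, 2), Mul(-128, f)), 86)) = Mul(-4, Add(86, Pow(f, 2), Mul(-128, f))) = Add(-344, Mul(-4, Pow(f, 2)), Mul(512, f)))
Add(Mul(Add(R, Mul(-1, -24954)), Pow(N, -1)), Mul(-39666, Pow(Function('g')(-9), -1))) = Add(Mul(Add(7651, Mul(-1, -24954)), Pow(27270, -1)), Mul(-39666, Pow(Add(-344, Mul(-4, Pow(-9, 2)), Mul(512, -9)), -1))) = Add(Mul(Add(7651, 24954), Rational(1, 27270)), Mul(-39666, Pow(Add(-344, Mul(-4, 81), -4608), -1))) = Add(Mul(32605, Rational(1, 27270)), Mul(-39666, Pow(Add(-344, -324, -4608), -1))) = Add(Rational(6521, 5454), Mul(-39666, Pow(-5276, -1))) = Add(Rational(6521, 5454), Mul(-39666, Rational(-1, 5276))) = Add(Rational(6521, 5454), Rational(19833, 2638)) = Rational(31342895, 3596913)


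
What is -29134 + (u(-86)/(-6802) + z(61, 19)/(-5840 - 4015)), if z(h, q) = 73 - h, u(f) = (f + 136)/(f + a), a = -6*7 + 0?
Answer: -41663150611507/1430052480 ≈ -29134.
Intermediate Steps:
a = -42 (a = -42 + 0 = -42)
u(f) = (136 + f)/(-42 + f) (u(f) = (f + 136)/(f - 42) = (136 + f)/(-42 + f))
-29134 + (u(-86)/(-6802) + z(61, 19)/(-5840 - 4015)) = -29134 + (((136 - 86)/(-42 - 86))/(-6802) + (73 - 1*61)/(-5840 - 4015)) = -29134 + ((50/(-128))*(-1/6802) + (73 - 61)/(-9855)) = -29134 + (-1/128*50*(-1/6802) + 12*(-1/9855)) = -29134 + (-25/64*(-1/6802) - 4/3285) = -29134 + (25/435328 - 4/3285) = -29134 - 1659187/1430052480 = -41663150611507/1430052480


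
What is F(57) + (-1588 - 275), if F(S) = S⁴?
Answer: 10554138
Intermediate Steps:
F(57) + (-1588 - 275) = 57⁴ + (-1588 - 275) = 10556001 - 1863 = 10554138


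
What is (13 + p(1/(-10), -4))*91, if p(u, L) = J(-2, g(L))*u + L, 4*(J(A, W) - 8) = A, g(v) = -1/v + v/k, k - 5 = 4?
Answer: 3003/4 ≈ 750.75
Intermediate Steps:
k = 9 (k = 5 + 4 = 9)
g(v) = -1/v + v/9
J(A, W) = 8 + A/4
p(u, L) = L + 15*u/2 (p(u, L) = (8 + (1/4)*(-2))*u + L = (8 - 1/2)*u + L = 15*u/2 + L = L + 15*u/2)
(13 + p(1/(-10), -4))*91 = (13 + (-4 + (15/2)/(-10)))*91 = (13 + (-4 + (15/2)*(-1/10)))*91 = (13 + (-4 - 3/4))*91 = (13 - 19/4)*91 = (33/4)*91 = 3003/4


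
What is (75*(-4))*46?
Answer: -13800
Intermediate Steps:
(75*(-4))*46 = -300*46 = -13800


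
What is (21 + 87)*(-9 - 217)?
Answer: -24408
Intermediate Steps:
(21 + 87)*(-9 - 217) = 108*(-226) = -24408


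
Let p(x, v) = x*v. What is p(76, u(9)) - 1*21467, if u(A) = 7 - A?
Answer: -21619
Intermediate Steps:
p(x, v) = v*x
p(76, u(9)) - 1*21467 = (7 - 1*9)*76 - 1*21467 = (7 - 9)*76 - 21467 = -2*76 - 21467 = -152 - 21467 = -21619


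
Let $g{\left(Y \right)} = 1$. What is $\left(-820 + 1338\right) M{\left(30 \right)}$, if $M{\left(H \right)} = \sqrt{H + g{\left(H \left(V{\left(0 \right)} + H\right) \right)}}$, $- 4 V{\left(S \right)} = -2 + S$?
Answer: $518 \sqrt{31} \approx 2884.1$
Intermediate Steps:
$V{\left(S \right)} = \frac{1}{2} - \frac{S}{4}$ ($V{\left(S \right)} = - \frac{-2 + S}{4} = \frac{1}{2} - \frac{S}{4}$)
$M{\left(H \right)} = \sqrt{1 + H}$ ($M{\left(H \right)} = \sqrt{H + 1} = \sqrt{1 + H}$)
$\left(-820 + 1338\right) M{\left(30 \right)} = \left(-820 + 1338\right) \sqrt{1 + 30} = 518 \sqrt{31}$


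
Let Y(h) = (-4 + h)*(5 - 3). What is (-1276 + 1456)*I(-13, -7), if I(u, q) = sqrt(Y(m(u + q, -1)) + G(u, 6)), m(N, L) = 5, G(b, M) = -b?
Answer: 180*sqrt(15) ≈ 697.14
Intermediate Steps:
Y(h) = -8 + 2*h (Y(h) = (-4 + h)*2 = -8 + 2*h)
I(u, q) = sqrt(2 - u) (I(u, q) = sqrt((-8 + 2*5) - u) = sqrt((-8 + 10) - u) = sqrt(2 - u))
(-1276 + 1456)*I(-13, -7) = (-1276 + 1456)*sqrt(2 - 1*(-13)) = 180*sqrt(2 + 13) = 180*sqrt(15)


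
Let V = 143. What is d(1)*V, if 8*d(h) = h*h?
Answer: 143/8 ≈ 17.875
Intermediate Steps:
d(h) = h²/8 (d(h) = (h*h)/8 = h²/8)
d(1)*V = ((⅛)*1²)*143 = ((⅛)*1)*143 = (⅛)*143 = 143/8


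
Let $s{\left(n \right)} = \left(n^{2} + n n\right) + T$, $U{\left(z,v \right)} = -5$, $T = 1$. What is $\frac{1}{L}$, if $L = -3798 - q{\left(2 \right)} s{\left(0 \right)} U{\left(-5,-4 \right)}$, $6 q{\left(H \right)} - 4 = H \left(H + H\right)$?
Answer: $- \frac{1}{3788} \approx -0.00026399$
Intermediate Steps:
$q{\left(H \right)} = \frac{2}{3} + \frac{H^{2}}{3}$ ($q{\left(H \right)} = \frac{2}{3} + \frac{H \left(H + H\right)}{6} = \frac{2}{3} + \frac{H 2 H}{6} = \frac{2}{3} + \frac{2 H^{2}}{6} = \frac{2}{3} + \frac{H^{2}}{3}$)
$s{\left(n \right)} = 1 + 2 n^{2}$ ($s{\left(n \right)} = \left(n^{2} + n n\right) + 1 = \left(n^{2} + n^{2}\right) + 1 = 2 n^{2} + 1 = 1 + 2 n^{2}$)
$L = -3788$ ($L = -3798 - \left(\frac{2}{3} + \frac{2^{2}}{3}\right) \left(1 + 2 \cdot 0^{2}\right) \left(-5\right) = -3798 - \left(\frac{2}{3} + \frac{1}{3} \cdot 4\right) \left(1 + 2 \cdot 0\right) \left(-5\right) = -3798 - \left(\frac{2}{3} + \frac{4}{3}\right) \left(1 + 0\right) \left(-5\right) = -3798 - 2 \cdot 1 \left(-5\right) = -3798 - 2 \left(-5\right) = -3798 - -10 = -3798 + 10 = -3788$)
$\frac{1}{L} = \frac{1}{-3788} = - \frac{1}{3788}$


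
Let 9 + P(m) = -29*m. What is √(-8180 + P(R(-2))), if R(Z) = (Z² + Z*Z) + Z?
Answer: I*√8363 ≈ 91.449*I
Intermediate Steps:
R(Z) = Z + 2*Z² (R(Z) = (Z² + Z²) + Z = 2*Z² + Z = Z + 2*Z²)
P(m) = -9 - 29*m
√(-8180 + P(R(-2))) = √(-8180 + (-9 - (-58)*(1 + 2*(-2)))) = √(-8180 + (-9 - (-58)*(1 - 4))) = √(-8180 + (-9 - (-58)*(-3))) = √(-8180 + (-9 - 29*6)) = √(-8180 + (-9 - 174)) = √(-8180 - 183) = √(-8363) = I*√8363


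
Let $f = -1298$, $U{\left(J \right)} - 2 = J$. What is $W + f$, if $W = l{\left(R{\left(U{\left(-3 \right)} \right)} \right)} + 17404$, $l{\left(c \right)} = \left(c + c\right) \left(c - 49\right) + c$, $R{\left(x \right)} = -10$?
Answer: $17276$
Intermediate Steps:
$U{\left(J \right)} = 2 + J$
$l{\left(c \right)} = c + 2 c \left(-49 + c\right)$ ($l{\left(c \right)} = 2 c \left(c - 49\right) + c = 2 c \left(-49 + c\right) + c = c + 2 c \left(-49 + c\right)$)
$W = 18574$ ($W = - 10 \left(-97 + 2 \left(-10\right)\right) + 17404 = - 10 \left(-97 - 20\right) + 17404 = \left(-10\right) \left(-117\right) + 17404 = 1170 + 17404 = 18574$)
$W + f = 18574 - 1298 = 17276$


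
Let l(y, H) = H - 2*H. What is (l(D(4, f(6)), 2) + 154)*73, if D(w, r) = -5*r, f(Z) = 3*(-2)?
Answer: 11096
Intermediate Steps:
f(Z) = -6
l(y, H) = -H
(l(D(4, f(6)), 2) + 154)*73 = (-1*2 + 154)*73 = (-2 + 154)*73 = 152*73 = 11096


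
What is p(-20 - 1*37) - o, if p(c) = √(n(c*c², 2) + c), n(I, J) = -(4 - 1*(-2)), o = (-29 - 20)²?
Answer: -2401 + 3*I*√7 ≈ -2401.0 + 7.9373*I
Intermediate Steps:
o = 2401 (o = (-49)² = 2401)
n(I, J) = -6 (n(I, J) = -(4 + 2) = -1*6 = -6)
p(c) = √(-6 + c)
p(-20 - 1*37) - o = √(-6 + (-20 - 1*37)) - 1*2401 = √(-6 + (-20 - 37)) - 2401 = √(-6 - 57) - 2401 = √(-63) - 2401 = 3*I*√7 - 2401 = -2401 + 3*I*√7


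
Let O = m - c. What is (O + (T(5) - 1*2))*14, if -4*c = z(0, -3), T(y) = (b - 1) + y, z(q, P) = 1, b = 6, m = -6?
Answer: 63/2 ≈ 31.500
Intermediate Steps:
T(y) = 5 + y (T(y) = (6 - 1) + y = 5 + y)
c = -1/4 (c = -1/4*1 = -1/4 ≈ -0.25000)
O = -23/4 (O = -6 - 1*(-1/4) = -6 + 1/4 = -23/4 ≈ -5.7500)
(O + (T(5) - 1*2))*14 = (-23/4 + ((5 + 5) - 1*2))*14 = (-23/4 + (10 - 2))*14 = (-23/4 + 8)*14 = (9/4)*14 = 63/2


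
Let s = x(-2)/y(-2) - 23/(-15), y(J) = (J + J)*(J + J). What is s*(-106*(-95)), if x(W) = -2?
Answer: 170183/12 ≈ 14182.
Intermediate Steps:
y(J) = 4*J² (y(J) = (2*J)*(2*J) = 4*J²)
s = 169/120 (s = -2/(4*(-2)²) - 23/(-15) = -2/(4*4) - 23*(-1/15) = -2/16 + 23/15 = -2*1/16 + 23/15 = -⅛ + 23/15 = 169/120 ≈ 1.4083)
s*(-106*(-95)) = 169*(-106*(-95))/120 = (169/120)*10070 = 170183/12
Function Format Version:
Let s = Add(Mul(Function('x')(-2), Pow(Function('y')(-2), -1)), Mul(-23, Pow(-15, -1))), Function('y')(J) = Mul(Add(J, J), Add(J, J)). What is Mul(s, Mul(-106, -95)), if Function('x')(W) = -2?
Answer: Rational(170183, 12) ≈ 14182.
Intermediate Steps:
Function('y')(J) = Mul(4, Pow(J, 2)) (Function('y')(J) = Mul(Mul(2, J), Mul(2, J)) = Mul(4, Pow(J, 2)))
s = Rational(169, 120) (s = Add(Mul(-2, Pow(Mul(4, Pow(-2, 2)), -1)), Mul(-23, Pow(-15, -1))) = Add(Mul(-2, Pow(Mul(4, 4), -1)), Mul(-23, Rational(-1, 15))) = Add(Mul(-2, Pow(16, -1)), Rational(23, 15)) = Add(Mul(-2, Rational(1, 16)), Rational(23, 15)) = Add(Rational(-1, 8), Rational(23, 15)) = Rational(169, 120) ≈ 1.4083)
Mul(s, Mul(-106, -95)) = Mul(Rational(169, 120), Mul(-106, -95)) = Mul(Rational(169, 120), 10070) = Rational(170183, 12)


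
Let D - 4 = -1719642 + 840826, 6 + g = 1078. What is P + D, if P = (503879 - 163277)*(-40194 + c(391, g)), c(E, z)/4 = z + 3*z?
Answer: -7849030096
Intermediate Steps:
g = 1072 (g = -6 + 1078 = 1072)
c(E, z) = 16*z (c(E, z) = 4*(z + 3*z) = 4*(4*z) = 16*z)
P = -7848151284 (P = (503879 - 163277)*(-40194 + 16*1072) = 340602*(-40194 + 17152) = 340602*(-23042) = -7848151284)
D = -878812 (D = 4 + (-1719642 + 840826) = 4 - 878816 = -878812)
P + D = -7848151284 - 878812 = -7849030096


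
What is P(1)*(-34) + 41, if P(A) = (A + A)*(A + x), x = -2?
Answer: 109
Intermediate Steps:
P(A) = 2*A*(-2 + A) (P(A) = (A + A)*(A - 2) = (2*A)*(-2 + A) = 2*A*(-2 + A))
P(1)*(-34) + 41 = (2*1*(-2 + 1))*(-34) + 41 = (2*1*(-1))*(-34) + 41 = -2*(-34) + 41 = 68 + 41 = 109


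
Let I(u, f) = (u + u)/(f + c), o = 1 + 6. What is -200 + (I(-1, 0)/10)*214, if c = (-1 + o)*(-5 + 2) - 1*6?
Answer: -11893/60 ≈ -198.22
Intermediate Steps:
o = 7
c = -24 (c = (-1 + 7)*(-5 + 2) - 1*6 = 6*(-3) - 6 = -18 - 6 = -24)
I(u, f) = 2*u/(-24 + f) (I(u, f) = (u + u)/(f - 24) = (2*u)/(-24 + f) = 2*u/(-24 + f))
-200 + (I(-1, 0)/10)*214 = -200 + ((2*(-1)/(-24 + 0))/10)*214 = -200 + ((2*(-1)/(-24))*(⅒))*214 = -200 + ((2*(-1)*(-1/24))*(⅒))*214 = -200 + ((1/12)*(⅒))*214 = -200 + (1/120)*214 = -200 + 107/60 = -11893/60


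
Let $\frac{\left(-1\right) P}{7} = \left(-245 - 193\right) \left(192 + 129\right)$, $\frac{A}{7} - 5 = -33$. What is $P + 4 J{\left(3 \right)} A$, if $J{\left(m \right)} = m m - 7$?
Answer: $982618$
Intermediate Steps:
$J{\left(m \right)} = -7 + m^{2}$ ($J{\left(m \right)} = m^{2} - 7 = -7 + m^{2}$)
$A = -196$ ($A = 35 + 7 \left(-33\right) = 35 - 231 = -196$)
$P = 984186$ ($P = - 7 \left(-245 - 193\right) \left(192 + 129\right) = - 7 \left(\left(-438\right) 321\right) = \left(-7\right) \left(-140598\right) = 984186$)
$P + 4 J{\left(3 \right)} A = 984186 + 4 \left(-7 + 3^{2}\right) \left(-196\right) = 984186 + 4 \left(-7 + 9\right) \left(-196\right) = 984186 + 4 \cdot 2 \left(-196\right) = 984186 + 8 \left(-196\right) = 984186 - 1568 = 982618$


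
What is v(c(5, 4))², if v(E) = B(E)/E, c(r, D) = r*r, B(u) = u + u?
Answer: 4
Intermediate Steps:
B(u) = 2*u
c(r, D) = r²
v(E) = 2 (v(E) = (2*E)/E = 2)
v(c(5, 4))² = 2² = 4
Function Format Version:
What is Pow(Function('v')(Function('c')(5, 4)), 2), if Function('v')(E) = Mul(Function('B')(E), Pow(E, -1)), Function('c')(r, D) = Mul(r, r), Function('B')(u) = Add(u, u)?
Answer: 4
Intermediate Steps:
Function('B')(u) = Mul(2, u)
Function('c')(r, D) = Pow(r, 2)
Function('v')(E) = 2 (Function('v')(E) = Mul(Mul(2, E), Pow(E, -1)) = 2)
Pow(Function('v')(Function('c')(5, 4)), 2) = Pow(2, 2) = 4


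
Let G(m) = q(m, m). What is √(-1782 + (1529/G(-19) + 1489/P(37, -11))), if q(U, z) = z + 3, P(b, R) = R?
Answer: 5*I*√155881/44 ≈ 44.866*I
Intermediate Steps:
q(U, z) = 3 + z
G(m) = 3 + m
√(-1782 + (1529/G(-19) + 1489/P(37, -11))) = √(-1782 + (1529/(3 - 19) + 1489/(-11))) = √(-1782 + (1529/(-16) + 1489*(-1/11))) = √(-1782 + (1529*(-1/16) - 1489/11)) = √(-1782 + (-1529/16 - 1489/11)) = √(-1782 - 40643/176) = √(-354275/176) = 5*I*√155881/44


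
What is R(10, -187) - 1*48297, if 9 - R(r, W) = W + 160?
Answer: -48261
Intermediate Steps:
R(r, W) = -151 - W (R(r, W) = 9 - (W + 160) = 9 - (160 + W) = 9 + (-160 - W) = -151 - W)
R(10, -187) - 1*48297 = (-151 - 1*(-187)) - 1*48297 = (-151 + 187) - 48297 = 36 - 48297 = -48261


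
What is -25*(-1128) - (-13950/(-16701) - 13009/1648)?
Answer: 258783289103/9174416 ≈ 28207.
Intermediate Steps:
-25*(-1128) - (-13950/(-16701) - 13009/1648) = 28200 - (-13950*(-1/16701) - 13009*1/1648) = 28200 - (4650/5567 - 13009/1648) = 28200 - 1*(-64757903/9174416) = 28200 + 64757903/9174416 = 258783289103/9174416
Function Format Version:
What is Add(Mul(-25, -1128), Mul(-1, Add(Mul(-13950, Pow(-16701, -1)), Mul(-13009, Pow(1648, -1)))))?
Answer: Rational(258783289103, 9174416) ≈ 28207.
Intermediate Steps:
Add(Mul(-25, -1128), Mul(-1, Add(Mul(-13950, Pow(-16701, -1)), Mul(-13009, Pow(1648, -1))))) = Add(28200, Mul(-1, Add(Mul(-13950, Rational(-1, 16701)), Mul(-13009, Rational(1, 1648))))) = Add(28200, Mul(-1, Add(Rational(4650, 5567), Rational(-13009, 1648)))) = Add(28200, Mul(-1, Rational(-64757903, 9174416))) = Add(28200, Rational(64757903, 9174416)) = Rational(258783289103, 9174416)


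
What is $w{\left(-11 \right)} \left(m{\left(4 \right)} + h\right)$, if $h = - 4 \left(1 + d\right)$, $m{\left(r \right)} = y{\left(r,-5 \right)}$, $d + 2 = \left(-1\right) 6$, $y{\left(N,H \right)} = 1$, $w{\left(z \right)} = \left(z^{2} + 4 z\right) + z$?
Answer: $1914$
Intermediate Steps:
$w{\left(z \right)} = z^{2} + 5 z$
$d = -8$ ($d = -2 - 6 = -8$)
$m{\left(r \right)} = 1$
$h = 28$ ($h = - 4 \left(1 - 8\right) = \left(-4\right) \left(-7\right) = 28$)
$w{\left(-11 \right)} \left(m{\left(4 \right)} + h\right) = - 11 \left(5 - 11\right) \left(1 + 28\right) = \left(-11\right) \left(-6\right) 29 = 66 \cdot 29 = 1914$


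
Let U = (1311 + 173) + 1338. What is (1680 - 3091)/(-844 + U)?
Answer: -1411/1978 ≈ -0.71335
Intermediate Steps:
U = 2822 (U = 1484 + 1338 = 2822)
(1680 - 3091)/(-844 + U) = (1680 - 3091)/(-844 + 2822) = -1411/1978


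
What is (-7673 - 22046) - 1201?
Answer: -30920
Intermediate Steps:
(-7673 - 22046) - 1201 = -29719 - 1201 = -30920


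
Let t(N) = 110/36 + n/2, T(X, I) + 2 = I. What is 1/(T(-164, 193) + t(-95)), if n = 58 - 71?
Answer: 9/1688 ≈ 0.0053318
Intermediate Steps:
T(X, I) = -2 + I
n = -13
t(N) = -31/9 (t(N) = 110/36 - 13/2 = 110*(1/36) - 13*½ = 55/18 - 13/2 = -31/9)
1/(T(-164, 193) + t(-95)) = 1/((-2 + 193) - 31/9) = 1/(191 - 31/9) = 1/(1688/9) = 9/1688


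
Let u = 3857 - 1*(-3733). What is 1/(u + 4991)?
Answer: 1/12581 ≈ 7.9485e-5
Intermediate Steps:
u = 7590 (u = 3857 + 3733 = 7590)
1/(u + 4991) = 1/(7590 + 4991) = 1/12581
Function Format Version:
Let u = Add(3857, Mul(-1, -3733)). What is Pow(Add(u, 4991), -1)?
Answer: Rational(1, 12581) ≈ 7.9485e-5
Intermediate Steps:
u = 7590 (u = Add(3857, 3733) = 7590)
Pow(Add(u, 4991), -1) = Pow(Add(7590, 4991), -1) = Pow(12581, -1) = Rational(1, 12581)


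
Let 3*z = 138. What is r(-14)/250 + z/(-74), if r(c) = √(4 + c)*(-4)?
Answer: -23/37 - 2*I*√10/125 ≈ -0.62162 - 0.050596*I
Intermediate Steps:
z = 46 (z = (⅓)*138 = 46)
r(c) = -4*√(4 + c)
r(-14)/250 + z/(-74) = -4*√(4 - 14)/250 + 46/(-74) = -4*I*√10*(1/250) + 46*(-1/74) = -4*I*√10*(1/250) - 23/37 = -2*I*√10/125 - 23/37 = -23/37 - 2*I*√10/125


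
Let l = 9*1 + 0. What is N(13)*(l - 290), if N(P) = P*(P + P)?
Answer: -94978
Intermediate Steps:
N(P) = 2*P² (N(P) = P*(2*P) = 2*P²)
l = 9 (l = 9 + 0 = 9)
N(13)*(l - 290) = (2*13²)*(9 - 290) = (2*169)*(-281) = 338*(-281) = -94978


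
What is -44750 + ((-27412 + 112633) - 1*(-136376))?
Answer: 176847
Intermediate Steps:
-44750 + ((-27412 + 112633) - 1*(-136376)) = -44750 + (85221 + 136376) = -44750 + 221597 = 176847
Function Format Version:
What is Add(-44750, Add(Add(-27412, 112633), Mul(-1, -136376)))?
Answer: 176847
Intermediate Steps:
Add(-44750, Add(Add(-27412, 112633), Mul(-1, -136376))) = Add(-44750, Add(85221, 136376)) = Add(-44750, 221597) = 176847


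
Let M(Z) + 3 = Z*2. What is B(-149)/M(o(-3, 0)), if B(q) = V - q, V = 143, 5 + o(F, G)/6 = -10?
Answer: -292/183 ≈ -1.5956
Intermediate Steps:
o(F, G) = -90 (o(F, G) = -30 + 6*(-10) = -30 - 60 = -90)
M(Z) = -3 + 2*Z (M(Z) = -3 + Z*2 = -3 + 2*Z)
B(q) = 143 - q
B(-149)/M(o(-3, 0)) = (143 - 1*(-149))/(-3 + 2*(-90)) = (143 + 149)/(-3 - 180) = 292/(-183) = 292*(-1/183) = -292/183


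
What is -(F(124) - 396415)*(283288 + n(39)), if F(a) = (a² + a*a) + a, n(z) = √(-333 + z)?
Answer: 103552812232 + 2558773*I*√6 ≈ 1.0355e+11 + 6.2677e+6*I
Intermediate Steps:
F(a) = a + 2*a² (F(a) = (a² + a²) + a = 2*a² + a = a + 2*a²)
-(F(124) - 396415)*(283288 + n(39)) = -(124*(1 + 2*124) - 396415)*(283288 + √(-333 + 39)) = -(124*(1 + 248) - 396415)*(283288 + √(-294)) = -(124*249 - 396415)*(283288 + 7*I*√6) = -(30876 - 396415)*(283288 + 7*I*√6) = -(-365539)*(283288 + 7*I*√6) = -(-103552812232 - 2558773*I*√6) = 103552812232 + 2558773*I*√6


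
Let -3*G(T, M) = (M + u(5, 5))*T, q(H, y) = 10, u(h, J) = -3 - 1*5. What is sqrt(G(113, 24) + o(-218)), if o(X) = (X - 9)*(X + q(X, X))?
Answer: 8*sqrt(6555)/3 ≈ 215.90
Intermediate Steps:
u(h, J) = -8 (u(h, J) = -3 - 5 = -8)
o(X) = (-9 + X)*(10 + X) (o(X) = (X - 9)*(X + 10) = (-9 + X)*(10 + X))
G(T, M) = -T*(-8 + M)/3 (G(T, M) = -(M - 8)*T/3 = -(-8 + M)*T/3 = -T*(-8 + M)/3)
sqrt(G(113, 24) + o(-218)) = sqrt((1/3)*113*(8 - 1*24) + (-90 - 218 + (-218)**2)) = sqrt((1/3)*113*(8 - 24) + (-90 - 218 + 47524)) = sqrt((1/3)*113*(-16) + 47216) = sqrt(-1808/3 + 47216) = sqrt(139840/3) = 8*sqrt(6555)/3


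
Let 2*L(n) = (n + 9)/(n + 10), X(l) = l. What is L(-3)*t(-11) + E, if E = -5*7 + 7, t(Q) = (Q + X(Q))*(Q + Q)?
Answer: 1256/7 ≈ 179.43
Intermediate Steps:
L(n) = (9 + n)/(2*(10 + n)) (L(n) = ((n + 9)/(n + 10))/2 = ((9 + n)/(10 + n))/2 = (9 + n)/(2*(10 + n)))
t(Q) = 4*Q² (t(Q) = (Q + Q)*(Q + Q) = (2*Q)*(2*Q) = 4*Q²)
E = -28 (E = -35 + 7 = -28)
L(-3)*t(-11) + E = ((9 - 3)/(2*(10 - 3)))*(4*(-11)²) - 28 = ((½)*6/7)*(4*121) - 28 = ((½)*(⅐)*6)*484 - 28 = (3/7)*484 - 28 = 1452/7 - 28 = 1256/7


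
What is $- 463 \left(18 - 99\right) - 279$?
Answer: $37224$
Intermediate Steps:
$- 463 \left(18 - 99\right) - 279 = \left(-463\right) \left(-81\right) - 279 = 37503 - 279 = 37224$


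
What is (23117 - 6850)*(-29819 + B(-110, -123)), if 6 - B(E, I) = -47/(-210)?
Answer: -101844059459/210 ≈ -4.8497e+8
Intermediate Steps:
B(E, I) = 1213/210 (B(E, I) = 6 - (-47)/(-210) = 6 - (-47)*(-1)/210 = 6 - 1*47/210 = 6 - 47/210 = 1213/210)
(23117 - 6850)*(-29819 + B(-110, -123)) = (23117 - 6850)*(-29819 + 1213/210) = 16267*(-6260777/210) = -101844059459/210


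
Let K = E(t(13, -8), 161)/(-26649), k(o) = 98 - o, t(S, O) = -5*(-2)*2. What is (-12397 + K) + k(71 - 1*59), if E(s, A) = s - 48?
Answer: -46867973/3807 ≈ -12311.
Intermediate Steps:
t(S, O) = 20 (t(S, O) = 10*2 = 20)
E(s, A) = -48 + s
K = 4/3807 (K = (-48 + 20)/(-26649) = -28*(-1/26649) = 4/3807 ≈ 0.0010507)
(-12397 + K) + k(71 - 1*59) = (-12397 + 4/3807) + (98 - (71 - 1*59)) = -47195375/3807 + (98 - (71 - 59)) = -47195375/3807 + (98 - 1*12) = -47195375/3807 + (98 - 12) = -47195375/3807 + 86 = -46867973/3807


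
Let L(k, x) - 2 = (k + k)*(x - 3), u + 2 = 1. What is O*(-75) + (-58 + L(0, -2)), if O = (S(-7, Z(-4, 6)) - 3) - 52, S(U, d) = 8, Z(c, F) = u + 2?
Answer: 3469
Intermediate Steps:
u = -1 (u = -2 + 1 = -1)
Z(c, F) = 1 (Z(c, F) = -1 + 2 = 1)
L(k, x) = 2 + 2*k*(-3 + x) (L(k, x) = 2 + (k + k)*(x - 3) = 2 + (2*k)*(-3 + x) = 2 + 2*k*(-3 + x))
O = -47 (O = (8 - 3) - 52 = 5 - 52 = -47)
O*(-75) + (-58 + L(0, -2)) = -47*(-75) + (-58 + (2 - 6*0 + 2*0*(-2))) = 3525 + (-58 + (2 + 0 + 0)) = 3525 + (-58 + 2) = 3525 - 56 = 3469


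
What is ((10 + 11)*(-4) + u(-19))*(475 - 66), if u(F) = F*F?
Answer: 113293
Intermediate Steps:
u(F) = F²
((10 + 11)*(-4) + u(-19))*(475 - 66) = ((10 + 11)*(-4) + (-19)²)*(475 - 66) = (21*(-4) + 361)*409 = (-84 + 361)*409 = 277*409 = 113293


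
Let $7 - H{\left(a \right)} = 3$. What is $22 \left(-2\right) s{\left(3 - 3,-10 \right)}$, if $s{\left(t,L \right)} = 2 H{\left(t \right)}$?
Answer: $-352$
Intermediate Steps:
$H{\left(a \right)} = 4$ ($H{\left(a \right)} = 7 - 3 = 4$)
$s{\left(t,L \right)} = 8$ ($s{\left(t,L \right)} = 2 \cdot 4 = 8$)
$22 \left(-2\right) s{\left(3 - 3,-10 \right)} = 22 \left(-2\right) 8 = \left(-44\right) 8 = -352$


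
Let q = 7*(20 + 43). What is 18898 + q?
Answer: 19339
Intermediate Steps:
q = 441 (q = 7*63 = 441)
18898 + q = 18898 + 441 = 19339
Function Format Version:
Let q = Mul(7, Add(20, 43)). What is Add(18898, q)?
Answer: 19339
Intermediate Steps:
q = 441 (q = Mul(7, 63) = 441)
Add(18898, q) = Add(18898, 441) = 19339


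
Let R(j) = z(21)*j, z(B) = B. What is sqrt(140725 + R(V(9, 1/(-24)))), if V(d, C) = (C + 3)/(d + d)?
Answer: sqrt(20264897)/12 ≈ 375.14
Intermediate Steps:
V(d, C) = (3 + C)/(2*d) (V(d, C) = (3 + C)/((2*d)) = (3 + C)*(1/(2*d)) = (3 + C)/(2*d))
R(j) = 21*j
sqrt(140725 + R(V(9, 1/(-24)))) = sqrt(140725 + 21*((1/2)*(3 + 1/(-24))/9)) = sqrt(140725 + 21*((1/2)*(1/9)*(3 - 1/24))) = sqrt(140725 + 21*((1/2)*(1/9)*(71/24))) = sqrt(140725 + 21*(71/432)) = sqrt(140725 + 497/144) = sqrt(20264897/144) = sqrt(20264897)/12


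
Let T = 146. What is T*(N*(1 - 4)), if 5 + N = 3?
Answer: 876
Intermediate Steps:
N = -2 (N = -5 + 3 = -2)
T*(N*(1 - 4)) = 146*(-2*(1 - 4)) = 146*(-2*(-3)) = 146*6 = 876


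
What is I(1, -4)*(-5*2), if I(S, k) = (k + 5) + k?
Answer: 30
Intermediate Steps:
I(S, k) = 5 + 2*k (I(S, k) = (5 + k) + k = 5 + 2*k)
I(1, -4)*(-5*2) = (5 + 2*(-4))*(-5*2) = (5 - 8)*(-10) = -3*(-10) = 30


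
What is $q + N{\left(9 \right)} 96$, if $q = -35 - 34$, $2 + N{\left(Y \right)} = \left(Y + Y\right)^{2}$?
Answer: $30843$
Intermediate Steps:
$N{\left(Y \right)} = -2 + 4 Y^{2}$ ($N{\left(Y \right)} = -2 + \left(Y + Y\right)^{2} = -2 + \left(2 Y\right)^{2} = -2 + 4 Y^{2}$)
$q = -69$
$q + N{\left(9 \right)} 96 = -69 + \left(-2 + 4 \cdot 9^{2}\right) 96 = -69 + \left(-2 + 4 \cdot 81\right) 96 = -69 + \left(-2 + 324\right) 96 = -69 + 322 \cdot 96 = -69 + 30912 = 30843$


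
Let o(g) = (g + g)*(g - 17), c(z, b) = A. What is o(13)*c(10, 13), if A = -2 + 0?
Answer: 208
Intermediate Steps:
A = -2
c(z, b) = -2
o(g) = 2*g*(-17 + g) (o(g) = (2*g)*(-17 + g) = 2*g*(-17 + g))
o(13)*c(10, 13) = (2*13*(-17 + 13))*(-2) = (2*13*(-4))*(-2) = -104*(-2) = 208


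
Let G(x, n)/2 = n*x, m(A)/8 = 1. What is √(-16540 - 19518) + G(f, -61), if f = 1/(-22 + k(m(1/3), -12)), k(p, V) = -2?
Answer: 61/12 + 11*I*√298 ≈ 5.0833 + 189.89*I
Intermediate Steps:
m(A) = 8 (m(A) = 8*1 = 8)
f = -1/24 (f = 1/(-22 - 2) = 1/(-24) = -1/24 ≈ -0.041667)
G(x, n) = 2*n*x (G(x, n) = 2*(n*x) = 2*n*x)
√(-16540 - 19518) + G(f, -61) = √(-16540 - 19518) + 2*(-61)*(-1/24) = √(-36058) + 61/12 = 11*I*√298 + 61/12 = 61/12 + 11*I*√298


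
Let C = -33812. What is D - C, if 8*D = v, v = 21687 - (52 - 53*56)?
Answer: 295099/8 ≈ 36887.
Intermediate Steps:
v = 24603 (v = 21687 - (52 - 2968) = 21687 - 1*(-2916) = 21687 + 2916 = 24603)
D = 24603/8 (D = (⅛)*24603 = 24603/8 ≈ 3075.4)
D - C = 24603/8 - 1*(-33812) = 24603/8 + 33812 = 295099/8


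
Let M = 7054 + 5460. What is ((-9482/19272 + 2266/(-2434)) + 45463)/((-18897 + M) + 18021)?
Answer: 48466223561/12407178696 ≈ 3.9063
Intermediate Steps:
M = 12514
((-9482/19272 + 2266/(-2434)) + 45463)/((-18897 + M) + 18021) = ((-9482/19272 + 2266/(-2434)) + 45463)/((-18897 + 12514) + 18021) = ((-9482*1/19272 + 2266*(-1/2434)) + 45463)/(-6383 + 18021) = ((-431/876 - 1133/1217) + 45463)/11638 = (-1517035/1066092 + 45463)*(1/11638) = (48466223561/1066092)*(1/11638) = 48466223561/12407178696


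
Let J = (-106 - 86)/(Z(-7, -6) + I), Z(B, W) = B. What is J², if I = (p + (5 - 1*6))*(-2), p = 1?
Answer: 36864/49 ≈ 752.33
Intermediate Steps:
I = 0 (I = (1 + (5 - 1*6))*(-2) = (1 + (5 - 6))*(-2) = (1 - 1)*(-2) = 0*(-2) = 0)
J = 192/7 (J = (-106 - 86)/(-7 + 0) = -192/(-7) = -192*(-⅐) = 192/7 ≈ 27.429)
J² = (192/7)² = 36864/49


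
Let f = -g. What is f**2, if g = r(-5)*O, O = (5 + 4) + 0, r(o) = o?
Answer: 2025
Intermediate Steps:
O = 9 (O = 9 + 0 = 9)
g = -45 (g = -5*9 = -45)
f = 45 (f = -1*(-45) = 45)
f**2 = 45**2 = 2025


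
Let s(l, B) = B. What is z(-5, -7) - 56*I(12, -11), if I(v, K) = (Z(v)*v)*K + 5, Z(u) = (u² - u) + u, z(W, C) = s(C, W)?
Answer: 1064163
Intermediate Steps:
z(W, C) = W
Z(u) = u²
I(v, K) = 5 + K*v³ (I(v, K) = (v²*v)*K + 5 = v³*K + 5 = K*v³ + 5 = 5 + K*v³)
z(-5, -7) - 56*I(12, -11) = -5 - 56*(5 - 11*12³) = -5 - 56*(5 - 11*1728) = -5 - 56*(5 - 19008) = -5 - 56*(-19003) = -5 + 1064168 = 1064163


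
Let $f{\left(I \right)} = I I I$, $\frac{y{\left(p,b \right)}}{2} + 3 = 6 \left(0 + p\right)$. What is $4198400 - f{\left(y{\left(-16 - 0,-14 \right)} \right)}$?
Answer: $11960792$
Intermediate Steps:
$y{\left(p,b \right)} = -6 + 12 p$ ($y{\left(p,b \right)} = -6 + 2 \cdot 6 \left(0 + p\right) = -6 + 2 \cdot 6 p = -6 + 12 p$)
$f{\left(I \right)} = I^{3}$ ($f{\left(I \right)} = I^{2} I = I^{3}$)
$4198400 - f{\left(y{\left(-16 - 0,-14 \right)} \right)} = 4198400 - \left(-6 + 12 \left(-16 - 0\right)\right)^{3} = 4198400 - \left(-6 + 12 \left(-16 + 0\right)\right)^{3} = 4198400 - \left(-6 + 12 \left(-16\right)\right)^{3} = 4198400 - \left(-6 - 192\right)^{3} = 4198400 - \left(-198\right)^{3} = 4198400 - -7762392 = 4198400 + 7762392 = 11960792$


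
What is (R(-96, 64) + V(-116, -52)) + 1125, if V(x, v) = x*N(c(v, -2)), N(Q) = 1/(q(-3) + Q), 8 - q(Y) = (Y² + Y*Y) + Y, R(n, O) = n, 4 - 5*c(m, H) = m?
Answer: 21029/21 ≈ 1001.4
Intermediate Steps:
c(m, H) = ⅘ - m/5
q(Y) = 8 - Y - 2*Y² (q(Y) = 8 - ((Y² + Y*Y) + Y) = 8 - ((Y² + Y²) + Y) = 8 - (2*Y² + Y) = 8 - (Y + 2*Y²) = 8 + (-Y - 2*Y²) = 8 - Y - 2*Y²)
N(Q) = 1/(-7 + Q) (N(Q) = 1/((8 - 1*(-3) - 2*(-3)²) + Q) = 1/((8 + 3 - 2*9) + Q) = 1/((8 + 3 - 18) + Q) = 1/(-7 + Q))
V(x, v) = x/(-31/5 - v/5) (V(x, v) = x/(-7 + (⅘ - v/5)) = x/(-31/5 - v/5))
(R(-96, 64) + V(-116, -52)) + 1125 = (-96 - 5*(-116)/(31 - 52)) + 1125 = (-96 - 5*(-116)/(-21)) + 1125 = (-96 - 5*(-116)*(-1/21)) + 1125 = (-96 - 580/21) + 1125 = -2596/21 + 1125 = 21029/21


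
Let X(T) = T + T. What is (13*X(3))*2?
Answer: 156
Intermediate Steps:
X(T) = 2*T
(13*X(3))*2 = (13*(2*3))*2 = (13*6)*2 = 78*2 = 156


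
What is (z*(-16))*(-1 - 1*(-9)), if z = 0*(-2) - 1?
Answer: 128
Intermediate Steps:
z = -1 (z = 0 - 1 = -1)
(z*(-16))*(-1 - 1*(-9)) = (-1*(-16))*(-1 - 1*(-9)) = 16*(-1 + 9) = 16*8 = 128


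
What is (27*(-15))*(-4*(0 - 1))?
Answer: -1620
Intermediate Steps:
(27*(-15))*(-4*(0 - 1)) = -(-1620)*(-1) = -405*4 = -1620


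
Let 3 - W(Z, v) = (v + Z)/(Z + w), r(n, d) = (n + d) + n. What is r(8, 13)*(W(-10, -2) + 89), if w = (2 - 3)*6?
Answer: 10585/4 ≈ 2646.3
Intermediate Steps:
w = -6 (w = -1*6 = -6)
r(n, d) = d + 2*n (r(n, d) = (d + n) + n = d + 2*n)
W(Z, v) = 3 - (Z + v)/(-6 + Z) (W(Z, v) = 3 - (v + Z)/(Z - 6) = 3 - (Z + v)/(-6 + Z))
r(8, 13)*(W(-10, -2) + 89) = (13 + 2*8)*((-18 - 1*(-2) + 2*(-10))/(-6 - 10) + 89) = (13 + 16)*((-18 + 2 - 20)/(-16) + 89) = 29*(-1/16*(-36) + 89) = 29*(9/4 + 89) = 29*(365/4) = 10585/4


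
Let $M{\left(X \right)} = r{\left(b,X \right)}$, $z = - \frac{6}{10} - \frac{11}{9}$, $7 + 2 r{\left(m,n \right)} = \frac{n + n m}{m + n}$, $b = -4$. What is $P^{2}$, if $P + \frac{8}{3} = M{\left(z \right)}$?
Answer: $\frac{6801664}{154449} \approx 44.038$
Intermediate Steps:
$r{\left(m,n \right)} = - \frac{7}{2} + \frac{n + m n}{2 \left(m + n\right)}$ ($r{\left(m,n \right)} = - \frac{7}{2} + \frac{\left(n + n m\right) \frac{1}{m + n}}{2} = - \frac{7}{2} + \frac{\left(n + m n\right) \frac{1}{m + n}}{2} = - \frac{7}{2} + \frac{\frac{1}{m + n} \left(n + m n\right)}{2} = - \frac{7}{2} + \frac{n + m n}{2 \left(m + n\right)}$)
$z = - \frac{82}{45}$ ($z = \left(-6\right) \frac{1}{10} - \frac{11}{9} = - \frac{3}{5} - \frac{11}{9} = - \frac{82}{45} \approx -1.8222$)
$M{\left(X \right)} = \frac{28 - 10 X}{2 \left(-4 + X\right)}$ ($M{\left(X \right)} = \frac{\left(-7\right) \left(-4\right) - 6 X - 4 X}{2 \left(-4 + X\right)} = \frac{28 - 6 X - 4 X}{2 \left(-4 + X\right)} = \frac{28 - 10 X}{2 \left(-4 + X\right)}$)
$P = - \frac{2608}{393}$ ($P = - \frac{8}{3} + \frac{14 - - \frac{82}{9}}{-4 - \frac{82}{45}} = - \frac{8}{3} + \frac{14 + \frac{82}{9}}{- \frac{262}{45}} = - \frac{8}{3} - \frac{520}{131} = - \frac{2608}{393} \approx -6.6361$)
$P^{2} = \left(- \frac{2608}{393}\right)^{2} = \frac{6801664}{154449}$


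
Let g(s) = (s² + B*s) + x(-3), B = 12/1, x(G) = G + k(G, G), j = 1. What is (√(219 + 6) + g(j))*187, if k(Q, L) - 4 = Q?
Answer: 4862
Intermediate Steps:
k(Q, L) = 4 + Q
x(G) = 4 + 2*G (x(G) = G + (4 + G) = 4 + 2*G)
B = 12 (B = 12*1 = 12)
g(s) = -2 + s² + 12*s (g(s) = (s² + 12*s) + (4 + 2*(-3)) = (s² + 12*s) + (4 - 6) = (s² + 12*s) - 2 = -2 + s² + 12*s)
(√(219 + 6) + g(j))*187 = (√(219 + 6) + (-2 + 1² + 12*1))*187 = (√225 + (-2 + 1 + 12))*187 = (15 + 11)*187 = 26*187 = 4862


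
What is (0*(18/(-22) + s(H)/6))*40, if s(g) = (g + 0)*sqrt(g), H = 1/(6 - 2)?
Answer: 0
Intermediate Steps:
H = 1/4 ≈ 0.25000
s(g) = g**(3/2) (s(g) = g*sqrt(g) = g**(3/2))
(0*(18/(-22) + s(H)/6))*40 = (0*(18/(-22) + (1/4)**(3/2)/6))*40 = (0*(18*(-1/22) + (1/8)*(1/6)))*40 = (0*(-9/11 + 1/48))*40 = (0*(-421/528))*40 = 0*40 = 0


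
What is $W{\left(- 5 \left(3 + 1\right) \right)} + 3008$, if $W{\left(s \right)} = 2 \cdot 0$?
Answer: $3008$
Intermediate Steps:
$W{\left(s \right)} = 0$
$W{\left(- 5 \left(3 + 1\right) \right)} + 3008 = 0 + 3008 = 3008$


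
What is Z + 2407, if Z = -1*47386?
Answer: -44979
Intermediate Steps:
Z = -47386
Z + 2407 = -47386 + 2407 = -44979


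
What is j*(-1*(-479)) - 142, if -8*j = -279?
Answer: 132505/8 ≈ 16563.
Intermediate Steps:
j = 279/8 (j = -⅛*(-279) = 279/8 ≈ 34.875)
j*(-1*(-479)) - 142 = 279*(-1*(-479))/8 - 142 = (279/8)*479 - 142 = 133641/8 - 142 = 132505/8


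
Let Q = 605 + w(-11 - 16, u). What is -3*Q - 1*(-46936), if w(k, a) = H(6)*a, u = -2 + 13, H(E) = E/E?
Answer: 45088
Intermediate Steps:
H(E) = 1
u = 11
w(k, a) = a (w(k, a) = 1*a = a)
Q = 616 (Q = 605 + 11 = 616)
-3*Q - 1*(-46936) = -3*616 - 1*(-46936) = -1848 + 46936 = 45088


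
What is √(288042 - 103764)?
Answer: √184278 ≈ 429.28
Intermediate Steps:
√(288042 - 103764) = √184278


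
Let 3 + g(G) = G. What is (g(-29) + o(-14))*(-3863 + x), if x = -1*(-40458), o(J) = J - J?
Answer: -1171040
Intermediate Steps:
g(G) = -3 + G
o(J) = 0
x = 40458
(g(-29) + o(-14))*(-3863 + x) = ((-3 - 29) + 0)*(-3863 + 40458) = (-32 + 0)*36595 = -32*36595 = -1171040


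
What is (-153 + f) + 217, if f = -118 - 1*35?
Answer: -89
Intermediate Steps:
f = -153 (f = -118 - 35 = -153)
(-153 + f) + 217 = (-153 - 153) + 217 = -306 + 217 = -89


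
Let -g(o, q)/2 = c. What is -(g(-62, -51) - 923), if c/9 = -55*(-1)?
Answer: 1913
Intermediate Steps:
c = 495 (c = 9*(-55*(-1)) = 9*(-11*(-5)) = 9*55 = 495)
g(o, q) = -990 (g(o, q) = -2*495 = -990)
-(g(-62, -51) - 923) = -(-990 - 923) = -1*(-1913) = 1913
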